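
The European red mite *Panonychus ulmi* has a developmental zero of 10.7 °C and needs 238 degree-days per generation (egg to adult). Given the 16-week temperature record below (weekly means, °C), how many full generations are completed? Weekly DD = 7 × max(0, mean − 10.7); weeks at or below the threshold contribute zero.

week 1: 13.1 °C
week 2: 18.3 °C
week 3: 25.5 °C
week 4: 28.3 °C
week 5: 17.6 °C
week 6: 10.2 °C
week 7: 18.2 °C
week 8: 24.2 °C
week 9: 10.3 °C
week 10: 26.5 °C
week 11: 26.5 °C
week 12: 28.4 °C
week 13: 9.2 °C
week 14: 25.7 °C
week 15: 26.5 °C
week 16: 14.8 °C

Weekly DD (7 × max(0, T̄ − 10.7)): 16.8, 53.2, 103.6, 123.2, 48.3, 0.0, 52.5, 94.5, 0.0, 110.6, 110.6, 123.9, 0.0, 105.0, 110.6, 28.7.
Season total = 1081.5 DD.
Complete generations = ⌊1081.5 / 238⌋ = 4.

4 generations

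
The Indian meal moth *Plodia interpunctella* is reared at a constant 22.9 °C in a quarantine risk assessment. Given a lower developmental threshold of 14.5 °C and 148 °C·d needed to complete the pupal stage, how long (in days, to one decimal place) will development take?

Daily accumulation = 22.9 − 14.5 = 8.4 DD/day.
Duration = 148 / 8.4 = 17.619 ≈ 17.6 days.

17.6 days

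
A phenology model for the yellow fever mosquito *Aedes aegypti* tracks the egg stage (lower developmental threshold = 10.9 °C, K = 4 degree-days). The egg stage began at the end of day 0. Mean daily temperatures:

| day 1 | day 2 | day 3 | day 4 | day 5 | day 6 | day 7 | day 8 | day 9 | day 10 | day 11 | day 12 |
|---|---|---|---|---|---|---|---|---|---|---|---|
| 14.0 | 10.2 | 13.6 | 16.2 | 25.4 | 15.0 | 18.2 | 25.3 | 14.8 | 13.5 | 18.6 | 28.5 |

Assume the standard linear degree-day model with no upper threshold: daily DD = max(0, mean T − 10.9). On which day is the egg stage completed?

Daily DD above 10.9 °C: 3.1, 0.0, 2.7, 5.3, 14.5, 4.1, 7.3, 14.4, 3.9, 2.6, 7.7, 17.6.
Cumulative: 3.1, 3.1, 5.8, 11.1, 25.6, 29.7, 37.0, 51.4, 55.3, 57.9, 65.6, 83.2.
The total first reaches 4 DD on day 3.

day 3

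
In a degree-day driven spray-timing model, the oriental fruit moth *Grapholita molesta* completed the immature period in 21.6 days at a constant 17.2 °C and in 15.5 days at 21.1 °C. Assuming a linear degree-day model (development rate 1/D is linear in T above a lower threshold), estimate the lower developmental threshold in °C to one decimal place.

Equal thermal constants: D₁(T₁ − T_b) = D₂(T₂ − T_b).
21.6·(17.2 − T_b) = 15.5·(21.1 − T_b)
T_b = (21.6·17.2 − 15.5·21.1) / (21.6 − 15.5) = 44.47 / 6.1 = 7.290 °C ≈ 7.3 °C.

7.3 °C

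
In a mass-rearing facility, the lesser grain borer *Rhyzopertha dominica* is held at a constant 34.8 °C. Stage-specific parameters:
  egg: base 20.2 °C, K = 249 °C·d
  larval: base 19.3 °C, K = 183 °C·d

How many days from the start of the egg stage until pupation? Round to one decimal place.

egg: 249 / (34.8 − 20.2) = 249 / 14.6 = 17.055 d.
larval: 183 / (34.8 − 19.3) = 183 / 15.5 = 11.806 d.
Sum = 28.861 ≈ 28.9 days.

28.9 days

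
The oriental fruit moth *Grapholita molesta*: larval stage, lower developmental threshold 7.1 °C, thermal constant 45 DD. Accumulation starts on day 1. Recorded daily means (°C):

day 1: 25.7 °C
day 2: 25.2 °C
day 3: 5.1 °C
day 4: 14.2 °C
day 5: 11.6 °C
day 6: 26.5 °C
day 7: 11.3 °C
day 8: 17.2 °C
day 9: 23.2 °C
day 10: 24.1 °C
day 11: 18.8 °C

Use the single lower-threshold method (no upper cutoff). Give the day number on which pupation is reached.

Daily DD above 7.1 °C: 18.6, 18.1, 0.0, 7.1, 4.5, 19.4, 4.2, 10.1, 16.1, 17.0, 11.7.
Cumulative: 18.6, 36.7, 36.7, 43.8, 48.3, 67.7, 71.9, 82.0, 98.1, 115.1, 126.8.
The total first reaches 45 DD on day 5.

day 5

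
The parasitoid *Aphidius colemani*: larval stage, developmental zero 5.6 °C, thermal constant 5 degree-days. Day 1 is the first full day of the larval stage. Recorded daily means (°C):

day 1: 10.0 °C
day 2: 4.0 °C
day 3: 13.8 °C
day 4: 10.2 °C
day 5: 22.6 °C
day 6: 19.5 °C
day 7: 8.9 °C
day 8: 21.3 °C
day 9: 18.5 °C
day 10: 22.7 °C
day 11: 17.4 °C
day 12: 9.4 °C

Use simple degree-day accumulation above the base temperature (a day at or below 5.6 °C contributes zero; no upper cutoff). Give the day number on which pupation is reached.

Daily DD above 5.6 °C: 4.4, 0.0, 8.2, 4.6, 17.0, 13.9, 3.3, 15.7, 12.9, 17.1, 11.8, 3.8.
Cumulative: 4.4, 4.4, 12.6, 17.2, 34.2, 48.1, 51.4, 67.1, 80.0, 97.1, 108.9, 112.7.
The total first reaches 5 DD on day 3.

day 3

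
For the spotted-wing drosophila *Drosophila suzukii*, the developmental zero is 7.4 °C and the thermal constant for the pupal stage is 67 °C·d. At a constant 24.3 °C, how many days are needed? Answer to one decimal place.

Daily accumulation = 24.3 − 7.4 = 16.9 DD/day.
Duration = 67 / 16.9 = 3.964 ≈ 4.0 days.

4.0 days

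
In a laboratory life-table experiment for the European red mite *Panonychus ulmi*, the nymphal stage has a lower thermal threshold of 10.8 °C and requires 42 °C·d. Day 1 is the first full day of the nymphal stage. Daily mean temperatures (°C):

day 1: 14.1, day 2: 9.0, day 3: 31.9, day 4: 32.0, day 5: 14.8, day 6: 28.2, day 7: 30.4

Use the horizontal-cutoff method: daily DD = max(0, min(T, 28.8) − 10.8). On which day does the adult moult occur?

Daily DD above 10.8 °C (capped at 18.0): 3.3, 0.0, 18.0, 18.0, 4.0, 17.4, 18.0.
Cumulative: 3.3, 3.3, 21.3, 39.3, 43.3, 60.7, 78.7.
The total first reaches 42 DD on day 5.

day 5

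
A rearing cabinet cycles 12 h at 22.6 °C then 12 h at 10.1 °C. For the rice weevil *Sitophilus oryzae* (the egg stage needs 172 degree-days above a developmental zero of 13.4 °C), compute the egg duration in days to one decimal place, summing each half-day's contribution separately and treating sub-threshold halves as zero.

37.4 days

Day half: max(0, 22.6 − 13.4) × 0.5 = 9.2 × 0.5 = 4.60 DD.
Night half: max(0, 10.1 − 13.4) × 0.5 = 0.0 × 0.5 = 0.00 DD.
Per 24 h: 4.60 DD/day.
Duration = 172 / 4.60 = 37.391 ≈ 37.4 days.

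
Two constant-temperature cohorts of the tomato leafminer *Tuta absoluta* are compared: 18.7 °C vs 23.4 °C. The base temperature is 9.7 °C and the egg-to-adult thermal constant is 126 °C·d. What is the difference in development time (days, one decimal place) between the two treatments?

At 18.7 °C: 126 / (18.7 − 9.7) = 126 / 9.0 = 14.000 d.
At 23.4 °C: 126 / (23.4 − 9.7) = 126 / 13.7 = 9.197 d.
Difference = |14.000 − 9.197| = 4.803 ≈ 4.8 days.

4.8 days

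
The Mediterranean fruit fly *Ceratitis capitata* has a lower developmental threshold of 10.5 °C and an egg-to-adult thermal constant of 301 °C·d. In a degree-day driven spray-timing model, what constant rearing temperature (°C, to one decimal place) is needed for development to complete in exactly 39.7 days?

18.1 °C

Required daily accumulation = 301 / 39.7 = 7.582 DD/day.
T = T_base + 7.582 = 10.5 + 7.582 = 18.082 ≈ 18.1 °C.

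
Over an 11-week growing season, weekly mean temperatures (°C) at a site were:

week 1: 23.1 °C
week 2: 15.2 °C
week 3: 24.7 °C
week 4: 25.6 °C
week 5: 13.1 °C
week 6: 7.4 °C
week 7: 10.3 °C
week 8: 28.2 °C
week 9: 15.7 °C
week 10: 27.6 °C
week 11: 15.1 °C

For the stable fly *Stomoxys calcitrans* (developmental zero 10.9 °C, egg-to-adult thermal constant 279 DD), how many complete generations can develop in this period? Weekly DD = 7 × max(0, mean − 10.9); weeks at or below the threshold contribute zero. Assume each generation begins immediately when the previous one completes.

Weekly DD (7 × max(0, T̄ − 10.9)): 85.4, 30.1, 96.6, 102.9, 15.4, 0.0, 0.0, 121.1, 33.6, 116.9, 29.4.
Season total = 631.4 DD.
Complete generations = ⌊631.4 / 279⌋ = 2.

2 generations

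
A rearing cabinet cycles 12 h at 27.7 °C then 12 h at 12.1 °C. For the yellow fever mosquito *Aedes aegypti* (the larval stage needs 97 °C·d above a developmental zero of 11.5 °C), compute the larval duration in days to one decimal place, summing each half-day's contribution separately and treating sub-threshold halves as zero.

11.5 days

Day half: max(0, 27.7 − 11.5) × 0.5 = 16.2 × 0.5 = 8.10 DD.
Night half: max(0, 12.1 − 11.5) × 0.5 = 0.6 × 0.5 = 0.30 DD.
Per 24 h: 8.40 DD/day.
Duration = 97 / 8.40 = 11.548 ≈ 11.5 days.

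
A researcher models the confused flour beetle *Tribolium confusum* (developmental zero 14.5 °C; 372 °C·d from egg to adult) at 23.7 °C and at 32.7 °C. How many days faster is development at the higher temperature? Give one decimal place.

20.0 days

At 23.7 °C: 372 / (23.7 − 14.5) = 372 / 9.2 = 40.435 d.
At 32.7 °C: 372 / (32.7 − 14.5) = 372 / 18.2 = 20.440 d.
Difference = |40.435 − 20.440| = 19.995 ≈ 20.0 days.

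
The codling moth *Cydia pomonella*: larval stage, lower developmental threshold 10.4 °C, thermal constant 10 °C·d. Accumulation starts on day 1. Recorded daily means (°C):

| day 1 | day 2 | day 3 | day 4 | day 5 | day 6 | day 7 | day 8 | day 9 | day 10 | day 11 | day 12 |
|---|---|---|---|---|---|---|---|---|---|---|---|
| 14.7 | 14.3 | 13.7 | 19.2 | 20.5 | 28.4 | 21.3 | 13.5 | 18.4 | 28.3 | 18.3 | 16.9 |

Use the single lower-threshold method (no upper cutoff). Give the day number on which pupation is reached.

day 3

Daily DD above 10.4 °C: 4.3, 3.9, 3.3, 8.8, 10.1, 18.0, 10.9, 3.1, 8.0, 17.9, 7.9, 6.5.
Cumulative: 4.3, 8.2, 11.5, 20.3, 30.4, 48.4, 59.3, 62.4, 70.4, 88.3, 96.2, 102.7.
The total first reaches 10 DD on day 3.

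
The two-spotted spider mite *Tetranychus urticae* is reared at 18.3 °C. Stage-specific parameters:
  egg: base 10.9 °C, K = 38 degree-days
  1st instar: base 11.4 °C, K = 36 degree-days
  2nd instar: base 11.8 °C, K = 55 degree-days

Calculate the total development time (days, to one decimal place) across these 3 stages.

egg: 38 / (18.3 − 10.9) = 38 / 7.4 = 5.135 d.
1st instar: 36 / (18.3 − 11.4) = 36 / 6.9 = 5.217 d.
2nd instar: 55 / (18.3 − 11.8) = 55 / 6.5 = 8.462 d.
Sum = 18.814 ≈ 18.8 days.

18.8 days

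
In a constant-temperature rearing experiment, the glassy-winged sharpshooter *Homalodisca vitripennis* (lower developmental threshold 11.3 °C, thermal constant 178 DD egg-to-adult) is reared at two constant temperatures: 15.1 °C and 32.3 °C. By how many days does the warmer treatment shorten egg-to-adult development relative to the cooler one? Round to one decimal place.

38.4 days

At 15.1 °C: 178 / (15.1 − 11.3) = 178 / 3.8 = 46.842 d.
At 32.3 °C: 178 / (32.3 − 11.3) = 178 / 21.0 = 8.476 d.
Difference = |46.842 − 8.476| = 38.366 ≈ 38.4 days.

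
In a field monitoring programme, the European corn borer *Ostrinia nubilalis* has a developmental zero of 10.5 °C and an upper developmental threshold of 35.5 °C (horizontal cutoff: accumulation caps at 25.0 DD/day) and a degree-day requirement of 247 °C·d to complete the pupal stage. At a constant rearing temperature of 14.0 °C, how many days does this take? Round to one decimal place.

Daily accumulation = 14.0 − 10.5 = 3.5 DD/day.
Duration = 247 / 3.5 = 70.571 ≈ 70.6 days.

70.6 days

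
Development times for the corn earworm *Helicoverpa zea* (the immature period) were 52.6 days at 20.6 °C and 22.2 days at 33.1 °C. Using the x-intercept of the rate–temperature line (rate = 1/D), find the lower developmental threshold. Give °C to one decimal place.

Equal thermal constants: D₁(T₁ − T_b) = D₂(T₂ − T_b).
52.6·(20.6 − T_b) = 22.2·(33.1 − T_b)
T_b = (52.6·20.6 − 22.2·33.1) / (52.6 − 22.2) = 348.74 / 30.4 = 11.472 °C ≈ 11.5 °C.

11.5 °C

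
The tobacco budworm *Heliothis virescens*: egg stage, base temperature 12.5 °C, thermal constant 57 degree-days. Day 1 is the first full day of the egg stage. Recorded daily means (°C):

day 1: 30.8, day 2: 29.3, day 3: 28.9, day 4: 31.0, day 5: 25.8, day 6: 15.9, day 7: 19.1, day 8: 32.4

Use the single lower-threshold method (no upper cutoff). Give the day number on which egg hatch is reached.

Daily DD above 12.5 °C: 18.3, 16.8, 16.4, 18.5, 13.3, 3.4, 6.6, 19.9.
Cumulative: 18.3, 35.1, 51.5, 70.0, 83.3, 86.7, 93.3, 113.2.
The total first reaches 57 DD on day 4.

day 4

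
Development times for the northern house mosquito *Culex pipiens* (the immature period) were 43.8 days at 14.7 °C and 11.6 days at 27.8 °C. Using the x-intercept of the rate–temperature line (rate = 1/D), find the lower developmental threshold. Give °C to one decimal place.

Under the model K = D·(T − T_b), so D₁·(T₁ − T_b) = D₂·(T₂ − T_b).
43.8·(14.7 − T_b) = 11.6·(27.8 − T_b)
T_b = (43.8·14.7 − 11.6·27.8) / (43.8 − 11.6) = 321.38 / 32.2 = 9.981 °C ≈ 10.0 °C.

10.0 °C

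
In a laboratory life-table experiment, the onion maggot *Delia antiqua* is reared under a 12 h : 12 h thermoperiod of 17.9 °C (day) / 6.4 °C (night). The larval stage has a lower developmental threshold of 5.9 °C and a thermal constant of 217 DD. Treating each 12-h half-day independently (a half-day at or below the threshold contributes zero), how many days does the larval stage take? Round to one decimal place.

34.7 days

Day half: max(0, 17.9 − 5.9) × 0.5 = 12.0 × 0.5 = 6.00 DD.
Night half: max(0, 6.4 − 5.9) × 0.5 = 0.5 × 0.5 = 0.25 DD.
Per 24 h: 6.25 DD/day.
Duration = 217 / 6.25 = 34.720 ≈ 34.7 days.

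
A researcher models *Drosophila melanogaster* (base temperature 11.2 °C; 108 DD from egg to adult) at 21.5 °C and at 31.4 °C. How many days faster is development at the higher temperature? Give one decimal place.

At 21.5 °C: 108 / (21.5 − 11.2) = 108 / 10.3 = 10.485 d.
At 31.4 °C: 108 / (31.4 − 11.2) = 108 / 20.2 = 5.347 d.
Difference = |10.485 − 5.347| = 5.139 ≈ 5.1 days.

5.1 days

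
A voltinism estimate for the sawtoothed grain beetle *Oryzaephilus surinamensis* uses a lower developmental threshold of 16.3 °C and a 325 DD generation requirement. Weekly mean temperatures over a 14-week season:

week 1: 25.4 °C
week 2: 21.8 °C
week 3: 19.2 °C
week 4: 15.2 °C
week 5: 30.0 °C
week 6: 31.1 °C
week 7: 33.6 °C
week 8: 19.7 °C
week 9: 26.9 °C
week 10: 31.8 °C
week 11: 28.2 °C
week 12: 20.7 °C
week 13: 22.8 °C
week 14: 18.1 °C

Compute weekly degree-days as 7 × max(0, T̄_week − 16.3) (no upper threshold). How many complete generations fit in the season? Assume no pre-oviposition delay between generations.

Weekly DD (7 × max(0, T̄ − 16.3)): 63.7, 38.5, 20.3, 0.0, 95.9, 103.6, 121.1, 23.8, 74.2, 108.5, 83.3, 30.8, 45.5, 12.6.
Season total = 821.8 DD.
Complete generations = ⌊821.8 / 325⌋ = 2.

2 generations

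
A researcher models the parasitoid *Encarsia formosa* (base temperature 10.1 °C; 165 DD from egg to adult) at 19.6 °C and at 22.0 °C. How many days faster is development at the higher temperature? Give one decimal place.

3.5 days

At 19.6 °C: 165 / (19.6 − 10.1) = 165 / 9.5 = 17.368 d.
At 22.0 °C: 165 / (22.0 − 10.1) = 165 / 11.9 = 13.866 d.
Difference = |17.368 − 13.866| = 3.503 ≈ 3.5 days.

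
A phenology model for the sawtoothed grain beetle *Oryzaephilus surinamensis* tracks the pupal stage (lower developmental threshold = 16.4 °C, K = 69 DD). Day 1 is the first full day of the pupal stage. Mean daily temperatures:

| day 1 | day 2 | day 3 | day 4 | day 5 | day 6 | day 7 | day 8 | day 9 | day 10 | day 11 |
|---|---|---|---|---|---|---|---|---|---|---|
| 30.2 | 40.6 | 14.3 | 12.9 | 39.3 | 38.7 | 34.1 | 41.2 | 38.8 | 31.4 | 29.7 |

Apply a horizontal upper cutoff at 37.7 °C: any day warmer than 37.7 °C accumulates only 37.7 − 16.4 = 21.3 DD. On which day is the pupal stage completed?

Daily DD above 16.4 °C (capped at 21.3): 13.8, 21.3, 0.0, 0.0, 21.3, 21.3, 17.7, 21.3, 21.3, 15.0, 13.3.
Cumulative: 13.8, 35.1, 35.1, 35.1, 56.4, 77.7, 95.4, 116.7, 138.0, 153.0, 166.3.
The total first reaches 69 DD on day 6.

day 6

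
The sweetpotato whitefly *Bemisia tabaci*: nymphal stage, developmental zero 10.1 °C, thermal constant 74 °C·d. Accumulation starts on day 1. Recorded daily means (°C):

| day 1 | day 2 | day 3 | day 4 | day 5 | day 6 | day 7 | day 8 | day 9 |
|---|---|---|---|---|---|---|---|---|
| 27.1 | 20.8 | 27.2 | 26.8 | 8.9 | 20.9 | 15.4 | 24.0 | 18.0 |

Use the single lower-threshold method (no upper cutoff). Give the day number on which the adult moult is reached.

day 7

Daily DD above 10.1 °C: 17.0, 10.7, 17.1, 16.7, 0.0, 10.8, 5.3, 13.9, 7.9.
Cumulative: 17.0, 27.7, 44.8, 61.5, 61.5, 72.3, 77.6, 91.5, 99.4.
The total first reaches 74 DD on day 7.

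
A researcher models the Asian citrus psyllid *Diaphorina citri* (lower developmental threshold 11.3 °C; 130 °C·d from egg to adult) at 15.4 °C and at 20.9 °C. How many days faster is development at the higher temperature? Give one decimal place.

At 15.4 °C: 130 / (15.4 − 11.3) = 130 / 4.1 = 31.707 d.
At 20.9 °C: 130 / (20.9 − 11.3) = 130 / 9.6 = 13.542 d.
Difference = |31.707 − 13.542| = 18.166 ≈ 18.2 days.

18.2 days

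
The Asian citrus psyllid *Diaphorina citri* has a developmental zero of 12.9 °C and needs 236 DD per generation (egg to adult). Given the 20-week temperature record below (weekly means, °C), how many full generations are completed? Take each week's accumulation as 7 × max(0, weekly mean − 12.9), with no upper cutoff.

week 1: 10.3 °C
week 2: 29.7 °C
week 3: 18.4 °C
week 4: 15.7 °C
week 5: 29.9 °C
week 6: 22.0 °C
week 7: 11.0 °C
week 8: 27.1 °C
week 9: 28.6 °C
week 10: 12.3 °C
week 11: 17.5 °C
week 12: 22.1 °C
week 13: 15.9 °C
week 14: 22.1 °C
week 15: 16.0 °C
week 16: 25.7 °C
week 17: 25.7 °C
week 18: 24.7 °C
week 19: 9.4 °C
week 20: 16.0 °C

Weekly DD (7 × max(0, T̄ − 12.9)): 0.0, 117.6, 38.5, 19.6, 119.0, 63.7, 0.0, 99.4, 109.9, 0.0, 32.2, 64.4, 21.0, 64.4, 21.7, 89.6, 89.6, 82.6, 0.0, 21.7.
Season total = 1054.9 DD.
Complete generations = ⌊1054.9 / 236⌋ = 4.

4 generations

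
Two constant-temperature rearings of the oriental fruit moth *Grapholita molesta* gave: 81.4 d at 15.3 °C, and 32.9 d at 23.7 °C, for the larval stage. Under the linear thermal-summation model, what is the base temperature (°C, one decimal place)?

Linear rate model ⇒ the product D·(T − T_b) is constant across temperatures.
81.4·(15.3 − T_b) = 32.9·(23.7 − T_b)
T_b = (81.4·15.3 − 32.9·23.7) / (81.4 − 32.9) = 465.69 / 48.5 = 9.602 °C ≈ 9.6 °C.

9.6 °C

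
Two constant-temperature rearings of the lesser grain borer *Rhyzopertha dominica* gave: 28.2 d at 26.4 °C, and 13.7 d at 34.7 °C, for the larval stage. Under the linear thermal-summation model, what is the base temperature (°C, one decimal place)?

Linear rate model ⇒ the product D·(T − T_b) is constant across temperatures.
28.2·(26.4 − T_b) = 13.7·(34.7 − T_b)
T_b = (28.2·26.4 − 13.7·34.7) / (28.2 − 13.7) = 269.09 / 14.5 = 18.558 °C ≈ 18.6 °C.

18.6 °C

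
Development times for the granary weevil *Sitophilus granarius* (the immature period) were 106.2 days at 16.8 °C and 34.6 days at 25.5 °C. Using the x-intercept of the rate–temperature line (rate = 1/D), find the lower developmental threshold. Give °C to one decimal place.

Linear rate model ⇒ the product D·(T − T_b) is constant across temperatures.
106.2·(16.8 − T_b) = 34.6·(25.5 − T_b)
T_b = (106.2·16.8 − 34.6·25.5) / (106.2 − 34.6) = 901.86 / 71.6 = 12.596 °C ≈ 12.6 °C.

12.6 °C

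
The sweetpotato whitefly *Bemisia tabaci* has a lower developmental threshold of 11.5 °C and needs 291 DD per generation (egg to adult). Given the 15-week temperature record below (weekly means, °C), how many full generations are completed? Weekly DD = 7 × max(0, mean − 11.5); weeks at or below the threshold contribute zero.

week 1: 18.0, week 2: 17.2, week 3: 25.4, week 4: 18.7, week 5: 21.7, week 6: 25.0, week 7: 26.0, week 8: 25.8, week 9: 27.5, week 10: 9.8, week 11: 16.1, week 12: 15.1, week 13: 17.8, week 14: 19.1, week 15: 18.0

3 generations

Weekly DD (7 × max(0, T̄ − 11.5)): 45.5, 39.9, 97.3, 50.4, 71.4, 94.5, 101.5, 100.1, 112.0, 0.0, 32.2, 25.2, 44.1, 53.2, 45.5.
Season total = 912.8 DD.
Complete generations = ⌊912.8 / 291⌋ = 3.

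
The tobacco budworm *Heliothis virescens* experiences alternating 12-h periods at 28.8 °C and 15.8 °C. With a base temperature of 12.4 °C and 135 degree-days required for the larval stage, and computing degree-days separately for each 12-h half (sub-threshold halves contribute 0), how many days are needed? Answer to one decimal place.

13.6 days

Day half: max(0, 28.8 − 12.4) × 0.5 = 16.4 × 0.5 = 8.20 DD.
Night half: max(0, 15.8 − 12.4) × 0.5 = 3.4 × 0.5 = 1.70 DD.
Per 24 h: 9.90 DD/day.
Duration = 135 / 9.90 = 13.636 ≈ 13.6 days.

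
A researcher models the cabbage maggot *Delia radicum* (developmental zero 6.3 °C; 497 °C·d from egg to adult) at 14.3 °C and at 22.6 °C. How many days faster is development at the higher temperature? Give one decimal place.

31.6 days

At 14.3 °C: 497 / (14.3 − 6.3) = 497 / 8.0 = 62.125 d.
At 22.6 °C: 497 / (22.6 − 6.3) = 497 / 16.3 = 30.491 d.
Difference = |62.125 − 30.491| = 31.634 ≈ 31.6 days.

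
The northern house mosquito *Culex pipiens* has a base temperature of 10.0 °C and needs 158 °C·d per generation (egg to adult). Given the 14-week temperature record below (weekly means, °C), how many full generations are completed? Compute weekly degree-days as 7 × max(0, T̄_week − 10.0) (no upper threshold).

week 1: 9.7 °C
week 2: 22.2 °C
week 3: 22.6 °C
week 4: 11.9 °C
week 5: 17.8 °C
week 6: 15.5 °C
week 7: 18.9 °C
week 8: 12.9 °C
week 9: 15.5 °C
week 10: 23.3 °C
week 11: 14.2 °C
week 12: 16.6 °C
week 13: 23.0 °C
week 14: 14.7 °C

4 generations

Weekly DD (7 × max(0, T̄ − 10.0)): 0.0, 85.4, 88.2, 13.3, 54.6, 38.5, 62.3, 20.3, 38.5, 93.1, 29.4, 46.2, 91.0, 32.9.
Season total = 693.7 DD.
Complete generations = ⌊693.7 / 158⌋ = 4.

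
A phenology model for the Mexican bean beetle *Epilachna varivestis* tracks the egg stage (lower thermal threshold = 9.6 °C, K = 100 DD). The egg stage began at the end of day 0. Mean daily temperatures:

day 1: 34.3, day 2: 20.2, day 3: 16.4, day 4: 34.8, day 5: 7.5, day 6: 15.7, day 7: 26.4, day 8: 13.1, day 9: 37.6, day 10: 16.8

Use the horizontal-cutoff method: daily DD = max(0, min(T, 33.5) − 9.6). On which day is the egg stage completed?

day 9

Daily DD above 9.6 °C (capped at 23.9): 23.9, 10.6, 6.8, 23.9, 0.0, 6.1, 16.8, 3.5, 23.9, 7.2.
Cumulative: 23.9, 34.5, 41.3, 65.2, 65.2, 71.3, 88.1, 91.6, 115.5, 122.7.
The total first reaches 100 DD on day 9.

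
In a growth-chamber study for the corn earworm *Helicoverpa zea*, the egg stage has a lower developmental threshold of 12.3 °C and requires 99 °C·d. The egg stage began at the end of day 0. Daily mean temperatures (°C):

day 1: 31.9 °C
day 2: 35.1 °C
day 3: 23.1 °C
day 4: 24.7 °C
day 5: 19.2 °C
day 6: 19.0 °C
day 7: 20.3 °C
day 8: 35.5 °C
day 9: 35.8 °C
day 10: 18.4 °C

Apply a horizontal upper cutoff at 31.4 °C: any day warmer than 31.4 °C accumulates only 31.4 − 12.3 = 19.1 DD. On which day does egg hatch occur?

day 8

Daily DD above 12.3 °C (capped at 19.1): 19.1, 19.1, 10.8, 12.4, 6.9, 6.7, 8.0, 19.1, 19.1, 6.1.
Cumulative: 19.1, 38.2, 49.0, 61.4, 68.3, 75.0, 83.0, 102.1, 121.2, 127.3.
The total first reaches 99 DD on day 8.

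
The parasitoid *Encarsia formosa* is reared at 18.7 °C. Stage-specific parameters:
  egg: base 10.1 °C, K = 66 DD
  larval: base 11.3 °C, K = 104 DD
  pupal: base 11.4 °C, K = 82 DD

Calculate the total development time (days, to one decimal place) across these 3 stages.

egg: 66 / (18.7 − 10.1) = 66 / 8.6 = 7.674 d.
larval: 104 / (18.7 − 11.3) = 104 / 7.4 = 14.054 d.
pupal: 82 / (18.7 − 11.4) = 82 / 7.3 = 11.233 d.
Sum = 32.961 ≈ 33.0 days.

33.0 days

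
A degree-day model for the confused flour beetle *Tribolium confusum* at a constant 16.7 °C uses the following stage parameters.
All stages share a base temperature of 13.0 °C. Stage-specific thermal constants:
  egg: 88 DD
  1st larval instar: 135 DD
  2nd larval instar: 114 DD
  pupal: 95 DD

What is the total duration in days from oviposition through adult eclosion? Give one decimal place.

Daily accumulation at 16.7 °C = 16.7 − 13.0 = 3.7 DD/day.
Total K = 88 + 135 + 114 + 95 = 432 DD.
Total duration = 432 / 3.7 = 116.757 ≈ 116.8 days.

116.8 days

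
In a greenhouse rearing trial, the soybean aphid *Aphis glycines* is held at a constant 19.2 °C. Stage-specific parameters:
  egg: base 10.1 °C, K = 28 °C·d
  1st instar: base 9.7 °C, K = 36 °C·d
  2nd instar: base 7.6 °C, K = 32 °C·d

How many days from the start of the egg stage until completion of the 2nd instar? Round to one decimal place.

egg: 28 / (19.2 − 10.1) = 28 / 9.1 = 3.077 d.
1st instar: 36 / (19.2 − 9.7) = 36 / 9.5 = 3.789 d.
2nd instar: 32 / (19.2 − 7.6) = 32 / 11.6 = 2.759 d.
Sum = 9.625 ≈ 9.6 days.

9.6 days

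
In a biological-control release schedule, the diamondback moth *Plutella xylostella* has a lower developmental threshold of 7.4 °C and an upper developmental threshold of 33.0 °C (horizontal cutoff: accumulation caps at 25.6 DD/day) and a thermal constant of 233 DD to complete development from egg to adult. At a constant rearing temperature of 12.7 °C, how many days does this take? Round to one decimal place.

44.0 days

Daily accumulation = 12.7 − 7.4 = 5.3 DD/day.
Duration = 233 / 5.3 = 43.962 ≈ 44.0 days.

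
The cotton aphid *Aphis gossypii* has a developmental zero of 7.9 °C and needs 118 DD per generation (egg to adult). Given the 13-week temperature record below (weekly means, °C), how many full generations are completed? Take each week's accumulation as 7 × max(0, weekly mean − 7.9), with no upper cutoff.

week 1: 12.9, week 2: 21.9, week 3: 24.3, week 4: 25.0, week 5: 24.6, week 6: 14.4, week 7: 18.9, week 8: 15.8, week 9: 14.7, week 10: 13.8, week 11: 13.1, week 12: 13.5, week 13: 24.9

8 generations

Weekly DD (7 × max(0, T̄ − 7.9)): 35.0, 98.0, 114.8, 119.7, 116.9, 45.5, 77.0, 55.3, 47.6, 41.3, 36.4, 39.2, 119.0.
Season total = 945.7 DD.
Complete generations = ⌊945.7 / 118⌋ = 8.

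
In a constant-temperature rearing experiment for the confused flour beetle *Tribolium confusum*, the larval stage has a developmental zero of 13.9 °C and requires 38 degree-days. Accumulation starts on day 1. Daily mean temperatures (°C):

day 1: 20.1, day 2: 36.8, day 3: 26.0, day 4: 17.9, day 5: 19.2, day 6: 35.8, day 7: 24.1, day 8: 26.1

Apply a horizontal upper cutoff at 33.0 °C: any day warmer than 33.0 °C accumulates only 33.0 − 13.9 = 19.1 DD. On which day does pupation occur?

Daily DD above 13.9 °C (capped at 19.1): 6.2, 19.1, 12.1, 4.0, 5.3, 19.1, 10.2, 12.2.
Cumulative: 6.2, 25.3, 37.4, 41.4, 46.7, 65.8, 76.0, 88.2.
The total first reaches 38 DD on day 4.

day 4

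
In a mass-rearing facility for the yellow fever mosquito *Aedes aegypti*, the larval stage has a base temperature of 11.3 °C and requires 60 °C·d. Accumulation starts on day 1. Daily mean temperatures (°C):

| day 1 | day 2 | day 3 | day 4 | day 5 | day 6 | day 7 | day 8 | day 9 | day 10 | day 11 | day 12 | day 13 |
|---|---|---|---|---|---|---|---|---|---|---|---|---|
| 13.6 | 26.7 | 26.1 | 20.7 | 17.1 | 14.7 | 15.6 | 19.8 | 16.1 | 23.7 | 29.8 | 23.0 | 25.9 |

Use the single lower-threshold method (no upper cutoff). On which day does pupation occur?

Daily DD above 11.3 °C: 2.3, 15.4, 14.8, 9.4, 5.8, 3.4, 4.3, 8.5, 4.8, 12.4, 18.5, 11.7, 14.6.
Cumulative: 2.3, 17.7, 32.5, 41.9, 47.7, 51.1, 55.4, 63.9, 68.7, 81.1, 99.6, 111.3, 125.9.
The total first reaches 60 DD on day 8.

day 8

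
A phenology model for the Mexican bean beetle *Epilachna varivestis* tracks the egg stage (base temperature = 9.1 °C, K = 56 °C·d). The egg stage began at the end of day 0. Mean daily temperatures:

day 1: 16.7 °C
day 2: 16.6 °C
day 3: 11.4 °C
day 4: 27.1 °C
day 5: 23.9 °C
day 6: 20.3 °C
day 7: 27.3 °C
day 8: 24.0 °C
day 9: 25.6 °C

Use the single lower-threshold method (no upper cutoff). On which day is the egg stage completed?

day 6

Daily DD above 9.1 °C: 7.6, 7.5, 2.3, 18.0, 14.8, 11.2, 18.2, 14.9, 16.5.
Cumulative: 7.6, 15.1, 17.4, 35.4, 50.2, 61.4, 79.6, 94.5, 111.0.
The total first reaches 56 DD on day 6.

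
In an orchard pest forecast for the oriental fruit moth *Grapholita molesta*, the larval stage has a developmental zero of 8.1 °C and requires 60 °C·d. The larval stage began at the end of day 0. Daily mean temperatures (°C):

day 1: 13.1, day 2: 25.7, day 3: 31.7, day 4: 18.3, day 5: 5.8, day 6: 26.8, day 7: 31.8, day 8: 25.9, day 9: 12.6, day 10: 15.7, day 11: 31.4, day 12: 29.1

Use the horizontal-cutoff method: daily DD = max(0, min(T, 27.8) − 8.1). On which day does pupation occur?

Daily DD above 8.1 °C (capped at 19.7): 5.0, 17.6, 19.7, 10.2, 0.0, 18.7, 19.7, 17.8, 4.5, 7.6, 19.7, 19.7.
Cumulative: 5.0, 22.6, 42.3, 52.5, 52.5, 71.2, 90.9, 108.7, 113.2, 120.8, 140.5, 160.2.
The total first reaches 60 DD on day 6.

day 6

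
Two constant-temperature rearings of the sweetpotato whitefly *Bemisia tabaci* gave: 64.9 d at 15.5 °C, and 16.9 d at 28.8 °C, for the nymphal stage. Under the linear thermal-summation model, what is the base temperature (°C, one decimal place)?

10.8 °C

Equal thermal constants: D₁(T₁ − T_b) = D₂(T₂ − T_b).
64.9·(15.5 − T_b) = 16.9·(28.8 − T_b)
T_b = (64.9·15.5 − 16.9·28.8) / (64.9 − 16.9) = 519.23 / 48.0 = 10.817 °C ≈ 10.8 °C.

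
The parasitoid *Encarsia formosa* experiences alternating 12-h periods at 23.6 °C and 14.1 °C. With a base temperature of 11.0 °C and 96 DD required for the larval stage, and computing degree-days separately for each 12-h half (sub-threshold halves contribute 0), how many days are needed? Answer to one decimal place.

12.2 days

Day half: max(0, 23.6 − 11.0) × 0.5 = 12.6 × 0.5 = 6.30 DD.
Night half: max(0, 14.1 − 11.0) × 0.5 = 3.1 × 0.5 = 1.55 DD.
Per 24 h: 7.85 DD/day.
Duration = 96 / 7.85 = 12.229 ≈ 12.2 days.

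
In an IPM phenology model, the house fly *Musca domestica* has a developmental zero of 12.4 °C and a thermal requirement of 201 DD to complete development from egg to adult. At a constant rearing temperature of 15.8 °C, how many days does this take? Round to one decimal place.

Daily accumulation = 15.8 − 12.4 = 3.4 DD/day.
Duration = 201 / 3.4 = 59.118 ≈ 59.1 days.

59.1 days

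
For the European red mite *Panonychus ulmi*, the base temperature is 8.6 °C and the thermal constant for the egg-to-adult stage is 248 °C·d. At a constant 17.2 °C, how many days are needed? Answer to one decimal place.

28.8 days

Daily accumulation = 17.2 − 8.6 = 8.6 DD/day.
Duration = 248 / 8.6 = 28.837 ≈ 28.8 days.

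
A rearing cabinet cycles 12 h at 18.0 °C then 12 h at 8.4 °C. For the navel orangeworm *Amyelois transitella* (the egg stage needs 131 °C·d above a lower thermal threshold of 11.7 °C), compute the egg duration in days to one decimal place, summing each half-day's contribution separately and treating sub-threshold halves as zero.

Day half: max(0, 18.0 − 11.7) × 0.5 = 6.3 × 0.5 = 3.15 DD.
Night half: max(0, 8.4 − 11.7) × 0.5 = 0.0 × 0.5 = 0.00 DD.
Per 24 h: 3.15 DD/day.
Duration = 131 / 3.15 = 41.587 ≈ 41.6 days.

41.6 days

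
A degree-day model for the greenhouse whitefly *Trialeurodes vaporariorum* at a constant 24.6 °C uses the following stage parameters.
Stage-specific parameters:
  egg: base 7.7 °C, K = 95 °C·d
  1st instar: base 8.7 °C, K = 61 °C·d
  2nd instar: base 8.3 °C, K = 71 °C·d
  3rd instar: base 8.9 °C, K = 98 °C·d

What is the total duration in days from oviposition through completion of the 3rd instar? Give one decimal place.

20.1 days

egg: 95 / (24.6 − 7.7) = 95 / 16.9 = 5.621 d.
1st instar: 61 / (24.6 − 8.7) = 61 / 15.9 = 3.836 d.
2nd instar: 71 / (24.6 − 8.3) = 71 / 16.3 = 4.356 d.
3rd instar: 98 / (24.6 − 8.9) = 98 / 15.7 = 6.242 d.
Sum = 20.056 ≈ 20.1 days.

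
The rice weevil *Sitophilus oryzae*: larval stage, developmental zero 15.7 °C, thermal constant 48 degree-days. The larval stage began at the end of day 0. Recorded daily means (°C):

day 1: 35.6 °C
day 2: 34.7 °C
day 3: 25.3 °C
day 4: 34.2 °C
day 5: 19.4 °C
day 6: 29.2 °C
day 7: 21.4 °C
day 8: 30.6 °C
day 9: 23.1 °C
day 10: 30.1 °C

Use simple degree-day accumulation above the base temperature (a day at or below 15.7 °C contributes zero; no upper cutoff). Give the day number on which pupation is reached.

day 3

Daily DD above 15.7 °C: 19.9, 19.0, 9.6, 18.5, 3.7, 13.5, 5.7, 14.9, 7.4, 14.4.
Cumulative: 19.9, 38.9, 48.5, 67.0, 70.7, 84.2, 89.9, 104.8, 112.2, 126.6.
The total first reaches 48 DD on day 3.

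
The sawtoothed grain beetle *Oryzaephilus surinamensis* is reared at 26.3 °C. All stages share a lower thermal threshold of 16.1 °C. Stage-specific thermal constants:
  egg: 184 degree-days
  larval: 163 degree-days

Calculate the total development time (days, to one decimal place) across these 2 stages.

34.0 days

Daily accumulation at 26.3 °C = 26.3 − 16.1 = 10.2 DD/day.
Total K = 184 + 163 = 347 DD.
Total duration = 347 / 10.2 = 34.020 ≈ 34.0 days.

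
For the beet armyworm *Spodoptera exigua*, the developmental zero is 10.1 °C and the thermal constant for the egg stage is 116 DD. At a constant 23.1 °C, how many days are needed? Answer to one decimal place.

Daily accumulation = 23.1 − 10.1 = 13.0 DD/day.
Duration = 116 / 13.0 = 8.923 ≈ 8.9 days.

8.9 days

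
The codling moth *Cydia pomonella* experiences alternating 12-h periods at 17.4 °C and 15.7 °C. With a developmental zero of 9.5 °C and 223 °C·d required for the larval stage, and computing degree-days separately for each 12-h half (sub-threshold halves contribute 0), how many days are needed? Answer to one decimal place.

31.6 days

Day half: max(0, 17.4 − 9.5) × 0.5 = 7.9 × 0.5 = 3.95 DD.
Night half: max(0, 15.7 − 9.5) × 0.5 = 6.2 × 0.5 = 3.10 DD.
Per 24 h: 7.05 DD/day.
Duration = 223 / 7.05 = 31.631 ≈ 31.6 days.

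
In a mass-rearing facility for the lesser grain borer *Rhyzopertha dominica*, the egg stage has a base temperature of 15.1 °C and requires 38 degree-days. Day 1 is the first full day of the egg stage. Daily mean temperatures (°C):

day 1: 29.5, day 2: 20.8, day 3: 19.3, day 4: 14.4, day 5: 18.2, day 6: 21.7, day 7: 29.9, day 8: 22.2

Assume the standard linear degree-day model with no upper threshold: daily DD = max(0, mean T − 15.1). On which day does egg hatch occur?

day 7

Daily DD above 15.1 °C: 14.4, 5.7, 4.2, 0.0, 3.1, 6.6, 14.8, 7.1.
Cumulative: 14.4, 20.1, 24.3, 24.3, 27.4, 34.0, 48.8, 55.9.
The total first reaches 38 DD on day 7.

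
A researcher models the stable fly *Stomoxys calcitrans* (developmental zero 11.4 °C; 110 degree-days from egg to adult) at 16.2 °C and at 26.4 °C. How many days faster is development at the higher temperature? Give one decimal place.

15.6 days

At 16.2 °C: 110 / (16.2 − 11.4) = 110 / 4.8 = 22.917 d.
At 26.4 °C: 110 / (26.4 − 11.4) = 110 / 15.0 = 7.333 d.
Difference = |22.917 − 7.333| = 15.583 ≈ 15.6 days.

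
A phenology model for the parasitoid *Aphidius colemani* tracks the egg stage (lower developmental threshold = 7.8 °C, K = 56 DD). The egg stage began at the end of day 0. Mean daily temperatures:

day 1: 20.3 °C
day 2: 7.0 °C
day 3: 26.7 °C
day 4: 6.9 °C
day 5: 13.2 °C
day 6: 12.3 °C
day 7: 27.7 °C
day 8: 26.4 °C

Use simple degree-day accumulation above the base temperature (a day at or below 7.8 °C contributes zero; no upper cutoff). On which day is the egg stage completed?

Daily DD above 7.8 °C: 12.5, 0.0, 18.9, 0.0, 5.4, 4.5, 19.9, 18.6.
Cumulative: 12.5, 12.5, 31.4, 31.4, 36.8, 41.3, 61.2, 79.8.
The total first reaches 56 DD on day 7.

day 7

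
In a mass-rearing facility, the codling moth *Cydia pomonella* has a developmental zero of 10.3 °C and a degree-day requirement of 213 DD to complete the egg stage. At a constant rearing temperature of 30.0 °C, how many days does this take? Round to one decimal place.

10.8 days

Daily accumulation = 30.0 − 10.3 = 19.7 DD/day.
Duration = 213 / 19.7 = 10.812 ≈ 10.8 days.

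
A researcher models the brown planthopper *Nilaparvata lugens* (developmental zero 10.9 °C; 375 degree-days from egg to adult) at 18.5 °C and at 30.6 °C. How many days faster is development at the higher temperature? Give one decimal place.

At 18.5 °C: 375 / (18.5 − 10.9) = 375 / 7.6 = 49.342 d.
At 30.6 °C: 375 / (30.6 − 10.9) = 375 / 19.7 = 19.036 d.
Difference = |49.342 − 19.036| = 30.307 ≈ 30.3 days.

30.3 days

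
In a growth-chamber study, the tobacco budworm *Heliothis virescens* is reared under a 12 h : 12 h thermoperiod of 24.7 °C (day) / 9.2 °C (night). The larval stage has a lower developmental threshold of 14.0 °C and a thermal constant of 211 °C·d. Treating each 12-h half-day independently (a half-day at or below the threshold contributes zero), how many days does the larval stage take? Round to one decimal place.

Day half: max(0, 24.7 − 14.0) × 0.5 = 10.7 × 0.5 = 5.35 DD.
Night half: max(0, 9.2 − 14.0) × 0.5 = 0.0 × 0.5 = 0.00 DD.
Per 24 h: 5.35 DD/day.
Duration = 211 / 5.35 = 39.439 ≈ 39.4 days.

39.4 days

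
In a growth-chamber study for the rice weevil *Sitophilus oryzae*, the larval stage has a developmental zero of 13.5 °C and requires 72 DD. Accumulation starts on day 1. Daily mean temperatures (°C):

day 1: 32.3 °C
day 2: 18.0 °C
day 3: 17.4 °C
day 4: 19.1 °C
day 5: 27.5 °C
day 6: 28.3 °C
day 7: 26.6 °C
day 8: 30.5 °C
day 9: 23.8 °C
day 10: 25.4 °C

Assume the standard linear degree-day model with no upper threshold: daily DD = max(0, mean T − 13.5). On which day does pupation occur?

day 7

Daily DD above 13.5 °C: 18.8, 4.5, 3.9, 5.6, 14.0, 14.8, 13.1, 17.0, 10.3, 11.9.
Cumulative: 18.8, 23.3, 27.2, 32.8, 46.8, 61.6, 74.7, 91.7, 102.0, 113.9.
The total first reaches 72 DD on day 7.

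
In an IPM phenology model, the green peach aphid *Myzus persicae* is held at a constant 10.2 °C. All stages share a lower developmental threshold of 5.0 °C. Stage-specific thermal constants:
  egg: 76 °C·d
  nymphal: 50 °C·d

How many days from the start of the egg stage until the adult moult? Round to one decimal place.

24.2 days

Daily accumulation at 10.2 °C = 10.2 − 5.0 = 5.2 DD/day.
Total K = 76 + 50 = 126 DD.
Total duration = 126 / 5.2 = 24.231 ≈ 24.2 days.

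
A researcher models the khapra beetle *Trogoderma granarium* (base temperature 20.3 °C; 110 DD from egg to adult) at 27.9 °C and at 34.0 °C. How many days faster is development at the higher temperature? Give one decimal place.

6.4 days

At 27.9 °C: 110 / (27.9 − 20.3) = 110 / 7.6 = 14.474 d.
At 34.0 °C: 110 / (34.0 − 20.3) = 110 / 13.7 = 8.029 d.
Difference = |14.474 − 8.029| = 6.444 ≈ 6.4 days.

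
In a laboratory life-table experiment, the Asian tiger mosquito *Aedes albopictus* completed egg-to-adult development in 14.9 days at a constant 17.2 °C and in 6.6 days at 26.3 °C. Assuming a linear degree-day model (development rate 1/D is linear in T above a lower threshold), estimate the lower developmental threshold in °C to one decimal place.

10.0 °C

Equal thermal constants: D₁(T₁ − T_b) = D₂(T₂ − T_b).
14.9·(17.2 − T_b) = 6.6·(26.3 − T_b)
T_b = (14.9·17.2 − 6.6·26.3) / (14.9 − 6.6) = 82.70 / 8.3 = 9.964 °C ≈ 10.0 °C.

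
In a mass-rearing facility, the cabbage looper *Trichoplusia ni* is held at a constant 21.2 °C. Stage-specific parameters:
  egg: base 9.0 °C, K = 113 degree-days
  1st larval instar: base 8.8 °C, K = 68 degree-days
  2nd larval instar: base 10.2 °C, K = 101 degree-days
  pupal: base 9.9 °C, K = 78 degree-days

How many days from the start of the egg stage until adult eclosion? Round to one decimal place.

egg: 113 / (21.2 − 9.0) = 113 / 12.2 = 9.262 d.
1st larval instar: 68 / (21.2 − 8.8) = 68 / 12.4 = 5.484 d.
2nd larval instar: 101 / (21.2 − 10.2) = 101 / 11.0 = 9.182 d.
pupal: 78 / (21.2 − 9.9) = 78 / 11.3 = 6.903 d.
Sum = 30.831 ≈ 30.8 days.

30.8 days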